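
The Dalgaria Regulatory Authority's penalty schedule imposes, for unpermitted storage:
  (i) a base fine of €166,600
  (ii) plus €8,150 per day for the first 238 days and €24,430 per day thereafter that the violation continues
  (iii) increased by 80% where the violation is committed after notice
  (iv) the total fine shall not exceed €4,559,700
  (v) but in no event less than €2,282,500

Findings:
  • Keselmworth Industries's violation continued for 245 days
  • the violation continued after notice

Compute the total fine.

First 238 days: 238 × €8,150 = €1,939,700
Remaining days: (245 − 238) × €24,430 = €171,010
Per-day component: €1,939,700 + €171,010 = €2,110,710
Base plus per-day: €166,600 + €2,110,710 = €2,277,310
Enhancement: 80% of €2,277,310 = €1,821,848
Enhanced fine: €2,277,310 + €1,821,848 = €4,099,158
Cap at €4,559,700: €4,099,158 is within the cap, no reduction.
Minimum €2,282,500: €4,099,158 meets the minimum, no increase.

€4,099,158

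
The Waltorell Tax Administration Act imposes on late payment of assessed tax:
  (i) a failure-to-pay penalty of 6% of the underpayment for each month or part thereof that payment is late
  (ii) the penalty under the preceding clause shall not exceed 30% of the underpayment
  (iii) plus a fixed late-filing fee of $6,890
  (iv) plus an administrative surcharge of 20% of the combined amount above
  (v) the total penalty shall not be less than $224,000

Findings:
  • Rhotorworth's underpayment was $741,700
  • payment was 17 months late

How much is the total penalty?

$275,280

Accrued rate: 6% × 17 = 102%, capped at 30% → 30%
Failure-to-pay penalty: 30% of $741,700 = $222,510
Penalty before surcharge: $222,510 + $6,890 = $229,400
Administrative surcharge: 20% of $229,400 = $45,880
Total penalty: $229,400 + $45,880 = $275,280
Minimum $224,000: $275,280 meets the minimum, no increase.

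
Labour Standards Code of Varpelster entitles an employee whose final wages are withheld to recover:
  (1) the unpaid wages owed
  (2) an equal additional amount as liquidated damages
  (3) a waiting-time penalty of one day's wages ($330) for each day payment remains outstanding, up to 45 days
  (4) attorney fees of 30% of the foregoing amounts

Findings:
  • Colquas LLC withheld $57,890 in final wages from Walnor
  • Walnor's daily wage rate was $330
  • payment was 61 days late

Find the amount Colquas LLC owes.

$169,819

Liquidated damages (equal amount): $57,890
Penalty days: min(61, 45) = 45
Waiting-time penalty: 45 × $330 = $14,850
Subtotal: $57,890 + $57,890 + $14,850 = $130,630
Attorney fees: 30% of $130,630 = $39,189
Total award: $130,630 + $39,189 = $169,819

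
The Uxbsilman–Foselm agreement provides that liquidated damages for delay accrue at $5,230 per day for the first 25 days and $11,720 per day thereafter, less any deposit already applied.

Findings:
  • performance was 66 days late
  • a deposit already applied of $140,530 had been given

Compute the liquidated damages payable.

First 25 days: 25 × $5,230 = $130,750
Remaining days: (66 − 25) × $11,720 = $480,520
Accrued per-day damages: $130,750 + $480,520 = $611,270
Less deposit already applied: $611,270 − $140,530 = $470,740

$470,740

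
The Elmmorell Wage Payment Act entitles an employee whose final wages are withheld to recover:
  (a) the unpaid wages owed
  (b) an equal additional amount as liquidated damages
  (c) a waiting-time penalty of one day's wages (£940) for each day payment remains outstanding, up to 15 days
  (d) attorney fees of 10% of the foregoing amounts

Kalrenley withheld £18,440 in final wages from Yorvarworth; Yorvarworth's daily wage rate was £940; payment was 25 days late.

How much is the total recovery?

£56,078

Liquidated damages (equal amount): £18,440
Penalty days: min(25, 15) = 15
Waiting-time penalty: 15 × £940 = £14,100
Subtotal: £18,440 + £18,440 + £14,100 = £50,980
Attorney fees: 10% of £50,980 = £5,098
Total award: £50,980 + £5,098 = £56,078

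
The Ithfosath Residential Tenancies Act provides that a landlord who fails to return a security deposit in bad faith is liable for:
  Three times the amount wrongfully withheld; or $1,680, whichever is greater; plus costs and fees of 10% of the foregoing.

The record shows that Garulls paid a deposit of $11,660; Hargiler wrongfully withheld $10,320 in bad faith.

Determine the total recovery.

Trebled: 3 × $10,320 = $30,960
Minimum $1,680: $30,960 meets the minimum, no increase.
Costs and fees: 10% of $30,960 = $3,096
Total recovery: $30,960 + $3,096 = $34,056

Recovery: $34,056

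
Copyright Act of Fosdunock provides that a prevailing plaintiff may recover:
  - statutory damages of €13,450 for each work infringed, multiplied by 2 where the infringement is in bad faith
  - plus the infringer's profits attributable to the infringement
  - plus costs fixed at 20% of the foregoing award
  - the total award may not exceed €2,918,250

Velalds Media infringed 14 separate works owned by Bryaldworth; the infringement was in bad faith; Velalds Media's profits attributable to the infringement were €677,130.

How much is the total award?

Statutory damages: 14 × €13,450 = €188,300
Doubled: 2 × €188,300 = €376,600
Combined award: €376,600 + €677,130 = €1,053,730
Costs: 20% of €1,053,730 = €210,746
Award plus costs: €1,053,730 + €210,746 = €1,264,476
Cap at €2,918,250: €1,264,476 is within the cap, no reduction.

€1,264,476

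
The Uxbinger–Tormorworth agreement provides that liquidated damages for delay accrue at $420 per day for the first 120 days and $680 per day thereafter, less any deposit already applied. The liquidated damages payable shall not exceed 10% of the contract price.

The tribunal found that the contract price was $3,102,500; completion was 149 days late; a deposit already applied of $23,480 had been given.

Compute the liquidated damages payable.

$46,640

First 120 days: 120 × $420 = $50,400
Remaining days: (149 − 120) × $680 = $19,720
Accrued per-day damages: $50,400 + $19,720 = $70,120
Less deposit already applied: $70,120 − $23,480 = $46,640
Cap: 10% of $3,102,500 = $310,250
Cap at $310,250: $46,640 is within the cap, no reduction.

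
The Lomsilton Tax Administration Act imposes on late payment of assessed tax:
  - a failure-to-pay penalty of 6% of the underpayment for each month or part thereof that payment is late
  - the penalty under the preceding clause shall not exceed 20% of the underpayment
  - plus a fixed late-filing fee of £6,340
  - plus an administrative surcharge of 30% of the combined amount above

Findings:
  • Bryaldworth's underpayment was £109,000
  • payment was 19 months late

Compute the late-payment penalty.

Accrued rate: 6% × 19 = 114%, capped at 20% → 20%
Failure-to-pay penalty: 20% of £109,000 = £21,800
Penalty before surcharge: £21,800 + £6,340 = £28,140
Administrative surcharge: 30% of £28,140 = £8,442
Total penalty: £28,140 + £8,442 = £36,582

£36,582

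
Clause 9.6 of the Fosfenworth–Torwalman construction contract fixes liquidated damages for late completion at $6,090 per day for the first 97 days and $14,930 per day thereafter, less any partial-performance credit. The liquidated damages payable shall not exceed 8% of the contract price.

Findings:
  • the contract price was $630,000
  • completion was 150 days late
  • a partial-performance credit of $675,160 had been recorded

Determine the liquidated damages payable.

$50,400

First 97 days: 97 × $6,090 = $590,730
Remaining days: (150 − 97) × $14,930 = $791,290
Accrued per-day damages: $590,730 + $791,290 = $1,382,020
Less partial-performance credit: $1,382,020 − $675,160 = $706,860
Cap: 8% of $630,000 = $50,400
Cap at $50,400: $706,860 exceeds the cap → $50,400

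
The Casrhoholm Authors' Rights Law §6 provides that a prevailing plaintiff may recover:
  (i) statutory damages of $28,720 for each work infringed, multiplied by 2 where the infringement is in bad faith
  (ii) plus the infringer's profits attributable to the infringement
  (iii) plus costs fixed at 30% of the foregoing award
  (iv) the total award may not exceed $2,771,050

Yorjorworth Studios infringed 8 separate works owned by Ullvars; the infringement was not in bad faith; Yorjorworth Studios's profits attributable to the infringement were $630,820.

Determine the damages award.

Award: $1,118,754

Statutory damages: 8 × $28,720 = $229,760
Infringement not in bad faith: no ×2 enhancement.
Combined award: $229,760 + $630,820 = $860,580
Costs: 30% of $860,580 = $258,174
Award plus costs: $860,580 + $258,174 = $1,118,754
Cap at $2,771,050: $1,118,754 is within the cap, no reduction.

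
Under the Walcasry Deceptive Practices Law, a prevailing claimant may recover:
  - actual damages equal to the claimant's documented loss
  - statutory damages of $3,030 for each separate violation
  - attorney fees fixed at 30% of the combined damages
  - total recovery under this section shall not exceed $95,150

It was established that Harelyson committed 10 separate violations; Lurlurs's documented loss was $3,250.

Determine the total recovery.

$43,615

Statutory damages: 10 × $3,030 = $30,300
Combined damages: $3,250 + $30,300 = $33,550
Attorney fees: 30% of $33,550 = $10,065
Total before cap: $33,550 + $10,065 = $43,615
Cap at $95,150: $43,615 is within the cap, no reduction.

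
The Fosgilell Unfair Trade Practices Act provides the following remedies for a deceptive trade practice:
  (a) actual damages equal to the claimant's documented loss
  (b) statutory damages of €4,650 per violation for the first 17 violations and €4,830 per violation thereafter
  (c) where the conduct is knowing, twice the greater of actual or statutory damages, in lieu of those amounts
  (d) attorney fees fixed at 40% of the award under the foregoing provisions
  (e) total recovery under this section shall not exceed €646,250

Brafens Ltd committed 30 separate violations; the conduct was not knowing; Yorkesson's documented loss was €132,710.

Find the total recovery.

First 17 violations: 17 × €4,650 = €79,050
Remaining violations: (30 − 17) × €4,830 = €62,790
Statutory damages: €79,050 + €62,790 = €141,840
Conduct not knowing: the in-lieu enhancement does not apply.
Actual plus statutory damages: €132,710 + €141,840 = €274,550
Attorney fees: 40% of €274,550 = €109,820
Total before cap: €274,550 + €109,820 = €384,370
Cap at €646,250: €384,370 is within the cap, no reduction.

€384,370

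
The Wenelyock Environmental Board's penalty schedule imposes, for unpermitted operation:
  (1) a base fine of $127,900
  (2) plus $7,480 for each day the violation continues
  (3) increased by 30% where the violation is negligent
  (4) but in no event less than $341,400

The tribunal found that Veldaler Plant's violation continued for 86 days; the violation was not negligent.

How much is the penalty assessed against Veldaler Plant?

Per-day component: 86 × $7,480 = $643,280
Base plus per-day: $127,900 + $643,280 = $771,180
The violation was not negligent: no 30% increase.
Minimum $341,400: $771,180 meets the minimum, no increase.

$771,180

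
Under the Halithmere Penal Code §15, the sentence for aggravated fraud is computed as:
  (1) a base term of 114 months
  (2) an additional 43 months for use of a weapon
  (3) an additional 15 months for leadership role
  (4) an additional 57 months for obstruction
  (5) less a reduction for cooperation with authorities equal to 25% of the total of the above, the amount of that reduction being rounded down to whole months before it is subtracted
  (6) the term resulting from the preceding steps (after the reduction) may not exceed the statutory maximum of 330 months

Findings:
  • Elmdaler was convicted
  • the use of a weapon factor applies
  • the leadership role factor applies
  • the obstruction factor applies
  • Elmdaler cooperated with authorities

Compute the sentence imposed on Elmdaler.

Use of a weapon enhancement: +43 months
Leadership role enhancement: +15 months
Obstruction enhancement: +57 months
Adjusted term: 114 months + 43 months + 15 months + 57 months = 229 months
Cooperation with authorities reduction: 25% of 229 months = 57 months (rounded down)
After reduction: 229 − 57 = 172 months
Cap at 330 months: 172 months is within the cap, no reduction.

172 months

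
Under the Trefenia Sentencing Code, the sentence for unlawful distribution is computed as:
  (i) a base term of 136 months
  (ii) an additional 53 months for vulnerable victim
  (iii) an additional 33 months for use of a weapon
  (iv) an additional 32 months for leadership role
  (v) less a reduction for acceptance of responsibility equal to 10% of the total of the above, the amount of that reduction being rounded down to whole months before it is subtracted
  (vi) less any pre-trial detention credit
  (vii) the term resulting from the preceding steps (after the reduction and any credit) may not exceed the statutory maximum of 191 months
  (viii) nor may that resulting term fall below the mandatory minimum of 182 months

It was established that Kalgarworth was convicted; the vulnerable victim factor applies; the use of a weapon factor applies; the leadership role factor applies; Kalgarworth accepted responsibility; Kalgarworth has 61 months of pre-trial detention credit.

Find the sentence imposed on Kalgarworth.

Vulnerable victim enhancement: +53 months
Use of a weapon enhancement: +33 months
Leadership role enhancement: +32 months
Adjusted term: 136 months + 53 months + 33 months + 32 months = 254 months
Acceptance of responsibility reduction: 10% of 254 months = 25 months (rounded down)
After reduction: 254 − 25 = 229 months
Less pre-trial detention credit: 229 months − 61 months = 168 months
Cap at 191 months: 168 months is within the cap, no reduction.
Minimum 182 months: 168 months is below the minimum → 182 months

182 months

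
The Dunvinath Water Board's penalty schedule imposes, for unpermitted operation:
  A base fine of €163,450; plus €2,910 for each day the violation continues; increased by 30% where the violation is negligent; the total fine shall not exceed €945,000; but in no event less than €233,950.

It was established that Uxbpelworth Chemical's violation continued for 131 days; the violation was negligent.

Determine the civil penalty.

Per-day component: 131 × €2,910 = €381,210
Base plus per-day: €163,450 + €381,210 = €544,660
Enhancement: 30% of €544,660 = €163,398
Enhanced fine: €544,660 + €163,398 = €708,058
Cap at €945,000: €708,058 is within the cap, no reduction.
Minimum €233,950: €708,058 meets the minimum, no increase.

Civil penalty: €708,058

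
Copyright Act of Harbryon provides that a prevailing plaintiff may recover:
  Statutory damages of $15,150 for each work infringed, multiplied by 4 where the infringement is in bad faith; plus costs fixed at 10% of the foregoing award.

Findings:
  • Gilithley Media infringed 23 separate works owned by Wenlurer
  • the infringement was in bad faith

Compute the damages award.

Award: $1,533,180

Statutory damages: 23 × $15,150 = $348,450
Multiplied by 4: 4 × $348,450 = $1,393,800
Costs: 10% of $1,393,800 = $139,380
Award plus costs: $1,393,800 + $139,380 = $1,533,180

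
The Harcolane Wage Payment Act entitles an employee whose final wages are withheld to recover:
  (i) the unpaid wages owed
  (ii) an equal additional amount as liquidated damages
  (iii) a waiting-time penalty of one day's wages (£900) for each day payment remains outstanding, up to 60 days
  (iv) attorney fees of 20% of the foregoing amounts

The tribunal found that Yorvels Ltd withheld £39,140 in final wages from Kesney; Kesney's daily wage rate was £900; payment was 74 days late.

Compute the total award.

Liquidated damages (equal amount): £39,140
Penalty days: min(74, 60) = 60
Waiting-time penalty: 60 × £900 = £54,000
Subtotal: £39,140 + £39,140 + £54,000 = £132,280
Attorney fees: 20% of £132,280 = £26,456
Total award: £132,280 + £26,456 = £158,736

Total award: £158,736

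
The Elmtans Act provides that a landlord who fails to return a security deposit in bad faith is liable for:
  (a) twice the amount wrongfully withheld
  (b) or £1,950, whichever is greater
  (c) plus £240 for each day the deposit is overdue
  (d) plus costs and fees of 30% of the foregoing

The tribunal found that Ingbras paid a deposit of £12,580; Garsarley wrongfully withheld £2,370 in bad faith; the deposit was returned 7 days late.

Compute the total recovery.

Recovery: £8,346

Doubled: 2 × £2,370 = £4,740
Minimum £1,950: £4,740 meets the minimum, no increase.
Late-return penalty: 7 × £240 = £1,680
Damages plus late penalty: £4,740 + £1,680 = £6,420
Costs and fees: 30% of £6,420 = £1,926
Total recovery: £6,420 + £1,926 = £8,346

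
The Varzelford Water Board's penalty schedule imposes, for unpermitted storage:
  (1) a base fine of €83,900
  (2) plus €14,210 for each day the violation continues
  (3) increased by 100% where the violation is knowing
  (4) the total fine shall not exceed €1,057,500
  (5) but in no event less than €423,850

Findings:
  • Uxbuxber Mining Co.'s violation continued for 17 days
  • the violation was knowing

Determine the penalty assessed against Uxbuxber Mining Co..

€650,940

Per-day component: 17 × €14,210 = €241,570
Base plus per-day: €83,900 + €241,570 = €325,470
Enhancement: 100% of €325,470 = €325,470
Enhanced fine: €325,470 + €325,470 = €650,940
Cap at €1,057,500: €650,940 is within the cap, no reduction.
Minimum €423,850: €650,940 meets the minimum, no increase.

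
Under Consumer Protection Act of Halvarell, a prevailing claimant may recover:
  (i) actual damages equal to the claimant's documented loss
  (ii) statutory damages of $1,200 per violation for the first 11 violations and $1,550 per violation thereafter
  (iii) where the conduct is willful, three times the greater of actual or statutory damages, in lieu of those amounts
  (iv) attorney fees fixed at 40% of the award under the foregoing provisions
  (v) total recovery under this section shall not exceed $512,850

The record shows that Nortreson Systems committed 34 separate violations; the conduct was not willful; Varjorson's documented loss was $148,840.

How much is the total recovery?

$276,766

First 11 violations: 11 × $1,200 = $13,200
Remaining violations: (34 − 11) × $1,550 = $35,650
Statutory damages: $13,200 + $35,650 = $48,850
Conduct not willful: the in-lieu enhancement does not apply.
Actual plus statutory damages: $148,840 + $48,850 = $197,690
Attorney fees: 40% of $197,690 = $79,076
Total before cap: $197,690 + $79,076 = $276,766
Cap at $512,850: $276,766 is within the cap, no reduction.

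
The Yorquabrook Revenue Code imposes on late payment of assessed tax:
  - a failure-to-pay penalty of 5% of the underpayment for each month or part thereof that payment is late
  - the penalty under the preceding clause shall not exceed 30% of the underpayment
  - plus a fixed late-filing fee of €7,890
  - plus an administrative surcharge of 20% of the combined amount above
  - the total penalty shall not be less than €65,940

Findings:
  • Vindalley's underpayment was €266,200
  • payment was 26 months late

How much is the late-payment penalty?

€105,300

Accrued rate: 5% × 26 = 130%, capped at 30% → 30%
Failure-to-pay penalty: 30% of €266,200 = €79,860
Penalty before surcharge: €79,860 + €7,890 = €87,750
Administrative surcharge: 20% of €87,750 = €17,550
Total penalty: €87,750 + €17,550 = €105,300
Minimum €65,940: €105,300 meets the minimum, no increase.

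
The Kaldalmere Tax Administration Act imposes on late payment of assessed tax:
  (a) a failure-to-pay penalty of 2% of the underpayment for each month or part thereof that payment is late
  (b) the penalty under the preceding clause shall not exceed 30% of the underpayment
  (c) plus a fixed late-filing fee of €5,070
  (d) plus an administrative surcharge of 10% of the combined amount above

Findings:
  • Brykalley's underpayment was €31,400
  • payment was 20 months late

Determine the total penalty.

Accrued rate: 2% × 20 = 40%, capped at 30% → 30%
Failure-to-pay penalty: 30% of €31,400 = €9,420
Penalty before surcharge: €9,420 + €5,070 = €14,490
Administrative surcharge: 10% of €14,490 = €1,449
Total penalty: €14,490 + €1,449 = €15,939

€15,939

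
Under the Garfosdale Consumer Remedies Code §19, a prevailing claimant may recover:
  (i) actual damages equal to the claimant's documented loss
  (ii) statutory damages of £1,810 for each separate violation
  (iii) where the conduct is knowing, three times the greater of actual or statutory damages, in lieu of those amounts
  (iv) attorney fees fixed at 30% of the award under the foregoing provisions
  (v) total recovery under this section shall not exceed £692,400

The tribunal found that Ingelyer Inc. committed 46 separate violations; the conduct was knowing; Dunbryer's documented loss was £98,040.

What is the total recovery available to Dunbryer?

Statutory damages: 46 × £1,810 = £83,260
Greater of actual damages (£98,040) or statutory damages (£83,260): £98,040
Trebled: 3 × £98,040 = £294,120
Attorney fees: 30% of £294,120 = £88,236
Total before cap: £294,120 + £88,236 = £382,356
Cap at £692,400: £382,356 is within the cap, no reduction.

Total recovery: £382,356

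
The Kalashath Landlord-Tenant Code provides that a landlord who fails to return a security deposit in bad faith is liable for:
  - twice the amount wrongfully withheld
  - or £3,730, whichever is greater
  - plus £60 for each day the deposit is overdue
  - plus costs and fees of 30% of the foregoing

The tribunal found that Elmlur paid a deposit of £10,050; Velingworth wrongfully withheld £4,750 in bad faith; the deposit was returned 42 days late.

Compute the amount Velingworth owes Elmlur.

Doubled: 2 × £4,750 = £9,500
Minimum £3,730: £9,500 meets the minimum, no increase.
Late-return penalty: 42 × £60 = £2,520
Damages plus late penalty: £9,500 + £2,520 = £12,020
Costs and fees: 30% of £12,020 = £3,606
Total recovery: £12,020 + £3,606 = £15,626

£15,626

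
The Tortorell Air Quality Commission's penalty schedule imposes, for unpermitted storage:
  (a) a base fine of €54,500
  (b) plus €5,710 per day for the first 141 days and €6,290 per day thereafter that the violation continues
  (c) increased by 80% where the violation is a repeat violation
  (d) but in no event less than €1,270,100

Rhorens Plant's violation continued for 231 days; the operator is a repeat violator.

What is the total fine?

First 141 days: 141 × €5,710 = €805,110
Remaining days: (231 − 141) × €6,290 = €566,100
Per-day component: €805,110 + €566,100 = €1,371,210
Base plus per-day: €54,500 + €1,371,210 = €1,425,710
Enhancement: 80% of €1,425,710 = €1,140,568
Enhanced fine: €1,425,710 + €1,140,568 = €2,566,278
Minimum €1,270,100: €2,566,278 meets the minimum, no increase.

€2,566,278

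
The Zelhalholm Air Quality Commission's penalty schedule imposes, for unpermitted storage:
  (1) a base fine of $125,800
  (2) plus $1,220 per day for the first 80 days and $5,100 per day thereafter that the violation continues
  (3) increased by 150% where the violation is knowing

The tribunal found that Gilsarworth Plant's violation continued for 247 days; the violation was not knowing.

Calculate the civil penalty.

$1,075,100

First 80 days: 80 × $1,220 = $97,600
Remaining days: (247 − 80) × $5,100 = $851,700
Per-day component: $97,600 + $851,700 = $949,300
Base plus per-day: $125,800 + $949,300 = $1,075,100
The violation was not knowing: no 150% increase.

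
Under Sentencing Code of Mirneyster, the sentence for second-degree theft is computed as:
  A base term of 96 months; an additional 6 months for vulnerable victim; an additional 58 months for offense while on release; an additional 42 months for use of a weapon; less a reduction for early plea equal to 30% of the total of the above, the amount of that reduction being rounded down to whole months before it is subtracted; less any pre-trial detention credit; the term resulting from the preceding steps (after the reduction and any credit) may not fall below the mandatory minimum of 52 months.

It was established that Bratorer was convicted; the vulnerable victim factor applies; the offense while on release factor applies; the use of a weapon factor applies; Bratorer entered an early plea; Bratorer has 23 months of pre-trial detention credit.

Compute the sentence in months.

Vulnerable victim enhancement: +6 months
Offense while on release enhancement: +58 months
Use of a weapon enhancement: +42 months
Adjusted term: 96 months + 6 months + 58 months + 42 months = 202 months
Early plea reduction: 30% of 202 months = 60 months (rounded down)
After reduction: 202 − 60 = 142 months
Less pre-trial detention credit: 142 months − 23 months = 119 months
Minimum 52 months: 119 months meets the minimum, no increase.

119 months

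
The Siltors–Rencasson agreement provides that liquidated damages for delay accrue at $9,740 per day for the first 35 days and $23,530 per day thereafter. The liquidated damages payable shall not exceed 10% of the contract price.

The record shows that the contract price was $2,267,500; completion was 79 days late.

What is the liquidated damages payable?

First 35 days: 35 × $9,740 = $340,900
Remaining days: (79 − 35) × $23,530 = $1,035,320
Accrued per-day damages: $340,900 + $1,035,320 = $1,376,220
Cap: 10% of $2,267,500 = $226,750
Cap at $226,750: $1,376,220 exceeds the cap → $226,750

$226,750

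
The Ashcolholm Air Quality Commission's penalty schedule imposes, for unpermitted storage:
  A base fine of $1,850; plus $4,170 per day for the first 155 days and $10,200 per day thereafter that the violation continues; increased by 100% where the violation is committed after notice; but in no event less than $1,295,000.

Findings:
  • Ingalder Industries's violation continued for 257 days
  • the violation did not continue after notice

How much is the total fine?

First 155 days: 155 × $4,170 = $646,350
Remaining days: (257 − 155) × $10,200 = $1,040,400
Per-day component: $646,350 + $1,040,400 = $1,686,750
Base plus per-day: $1,850 + $1,686,750 = $1,688,600
The violation did not continue after notice: no 100% increase.
Minimum $1,295,000: $1,688,600 meets the minimum, no increase.

Civil penalty: $1,688,600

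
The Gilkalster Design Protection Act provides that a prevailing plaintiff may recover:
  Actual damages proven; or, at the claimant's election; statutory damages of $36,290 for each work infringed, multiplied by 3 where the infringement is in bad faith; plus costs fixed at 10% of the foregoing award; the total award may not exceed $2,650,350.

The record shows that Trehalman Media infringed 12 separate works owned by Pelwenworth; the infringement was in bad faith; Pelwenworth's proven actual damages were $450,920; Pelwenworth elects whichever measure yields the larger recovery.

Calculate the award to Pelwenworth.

$1,437,084

Statutory damages: 12 × $36,290 = $435,480
Trebled: 3 × $435,480 = $1,306,440
Greater of actual damages ($450,920) or enhanced statutory damages ($1,306,440): $1,306,440
Costs: 10% of $1,306,440 = $130,644
Award plus costs: $1,306,440 + $130,644 = $1,437,084
Cap at $2,650,350: $1,437,084 is within the cap, no reduction.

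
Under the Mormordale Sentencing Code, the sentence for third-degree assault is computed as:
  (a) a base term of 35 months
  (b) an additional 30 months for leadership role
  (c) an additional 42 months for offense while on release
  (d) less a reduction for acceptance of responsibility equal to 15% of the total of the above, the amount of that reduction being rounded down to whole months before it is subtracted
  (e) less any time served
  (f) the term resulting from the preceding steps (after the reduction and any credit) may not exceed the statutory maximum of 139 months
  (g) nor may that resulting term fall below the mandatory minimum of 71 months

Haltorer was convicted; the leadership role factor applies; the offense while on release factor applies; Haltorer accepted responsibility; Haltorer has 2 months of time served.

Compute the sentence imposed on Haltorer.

Leadership role enhancement: +30 months
Offense while on release enhancement: +42 months
Adjusted term: 35 months + 30 months + 42 months = 107 months
Acceptance of responsibility reduction: 15% of 107 months = 16 months (rounded down)
After reduction: 107 − 16 = 91 months
Less time served: 91 months − 2 months = 89 months
Cap at 139 months: 89 months is within the cap, no reduction.
Minimum 71 months: 89 months meets the minimum, no increase.

89 months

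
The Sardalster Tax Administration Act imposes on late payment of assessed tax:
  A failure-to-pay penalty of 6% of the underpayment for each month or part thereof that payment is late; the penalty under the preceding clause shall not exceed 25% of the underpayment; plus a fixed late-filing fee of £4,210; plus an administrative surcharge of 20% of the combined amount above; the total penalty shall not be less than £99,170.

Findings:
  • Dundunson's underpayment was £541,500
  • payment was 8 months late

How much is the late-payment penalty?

£167,502

Accrued rate: 6% × 8 = 48%, capped at 25% → 25%
Failure-to-pay penalty: 25% of £541,500 = £135,375
Penalty before surcharge: £135,375 + £4,210 = £139,585
Administrative surcharge: 20% of £139,585 = £27,917
Total penalty: £139,585 + £27,917 = £167,502
Minimum £99,170: £167,502 meets the minimum, no increase.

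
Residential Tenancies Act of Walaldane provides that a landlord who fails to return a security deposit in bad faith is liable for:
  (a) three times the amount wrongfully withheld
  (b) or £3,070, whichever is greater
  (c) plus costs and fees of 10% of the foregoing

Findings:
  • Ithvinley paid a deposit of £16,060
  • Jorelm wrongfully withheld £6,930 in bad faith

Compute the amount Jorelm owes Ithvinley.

Trebled: 3 × £6,930 = £20,790
Minimum £3,070: £20,790 meets the minimum, no increase.
Costs and fees: 10% of £20,790 = £2,079
Total recovery: £20,790 + £2,079 = £22,869

£22,869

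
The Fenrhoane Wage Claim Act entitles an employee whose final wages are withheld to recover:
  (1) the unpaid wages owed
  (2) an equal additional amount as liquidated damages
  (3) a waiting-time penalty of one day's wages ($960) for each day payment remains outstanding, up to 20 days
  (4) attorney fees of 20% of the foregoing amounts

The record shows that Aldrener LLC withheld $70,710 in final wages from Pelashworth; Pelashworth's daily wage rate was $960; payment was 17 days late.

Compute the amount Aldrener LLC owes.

$189,288

Liquidated damages (equal amount): $70,710
Penalty days: min(17, 20) = 17
Waiting-time penalty: 17 × $960 = $16,320
Subtotal: $70,710 + $70,710 + $16,320 = $157,740
Attorney fees: 20% of $157,740 = $31,548
Total award: $157,740 + $31,548 = $189,288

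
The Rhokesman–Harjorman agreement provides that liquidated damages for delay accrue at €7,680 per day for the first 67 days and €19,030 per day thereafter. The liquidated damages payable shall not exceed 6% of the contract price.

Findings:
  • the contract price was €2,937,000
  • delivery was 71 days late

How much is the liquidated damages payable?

Liquidated damages: €176,220

First 67 days: 67 × €7,680 = €514,560
Remaining days: (71 − 67) × €19,030 = €76,120
Accrued per-day damages: €514,560 + €76,120 = €590,680
Cap: 6% of €2,937,000 = €176,220
Cap at €176,220: €590,680 exceeds the cap → €176,220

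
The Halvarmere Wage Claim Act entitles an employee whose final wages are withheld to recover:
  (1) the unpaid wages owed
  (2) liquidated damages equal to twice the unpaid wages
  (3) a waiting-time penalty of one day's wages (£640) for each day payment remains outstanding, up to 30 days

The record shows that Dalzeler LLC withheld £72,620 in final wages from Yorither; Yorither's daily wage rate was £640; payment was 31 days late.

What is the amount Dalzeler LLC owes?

£237,060

Doubled: 2 × £72,620 = £145,240
Penalty days: min(31, 30) = 30
Waiting-time penalty: 30 × £640 = £19,200
Total award: £72,620 + £145,240 + £19,200 = £237,060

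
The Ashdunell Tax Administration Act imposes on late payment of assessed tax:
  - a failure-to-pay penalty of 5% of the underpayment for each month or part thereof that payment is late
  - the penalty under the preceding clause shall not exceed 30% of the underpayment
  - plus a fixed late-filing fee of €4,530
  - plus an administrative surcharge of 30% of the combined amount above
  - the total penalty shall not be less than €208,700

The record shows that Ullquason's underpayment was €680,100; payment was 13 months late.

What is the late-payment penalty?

€271,128

Accrued rate: 5% × 13 = 65%, capped at 30% → 30%
Failure-to-pay penalty: 30% of €680,100 = €204,030
Penalty before surcharge: €204,030 + €4,530 = €208,560
Administrative surcharge: 30% of €208,560 = €62,568
Total penalty: €208,560 + €62,568 = €271,128
Minimum €208,700: €271,128 meets the minimum, no increase.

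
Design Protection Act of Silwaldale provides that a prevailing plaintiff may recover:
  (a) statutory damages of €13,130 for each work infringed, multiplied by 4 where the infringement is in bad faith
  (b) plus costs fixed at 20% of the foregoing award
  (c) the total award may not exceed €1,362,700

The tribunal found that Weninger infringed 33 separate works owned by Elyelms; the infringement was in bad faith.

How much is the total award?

€1,362,700

Statutory damages: 33 × €13,130 = €433,290
Multiplied by 4: 4 × €433,290 = €1,733,160
Costs: 20% of €1,733,160 = €346,632
Award plus costs: €1,733,160 + €346,632 = €2,079,792
Cap at €1,362,700: €2,079,792 exceeds the cap → €1,362,700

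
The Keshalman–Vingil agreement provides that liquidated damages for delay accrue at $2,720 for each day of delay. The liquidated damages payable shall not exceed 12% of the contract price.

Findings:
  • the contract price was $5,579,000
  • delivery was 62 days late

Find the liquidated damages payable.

Per-day damages: 62 × $2,720 = $168,640
Cap: 12% of $5,579,000 = $669,480
Cap at $669,480: $168,640 is within the cap, no reduction.

$168,640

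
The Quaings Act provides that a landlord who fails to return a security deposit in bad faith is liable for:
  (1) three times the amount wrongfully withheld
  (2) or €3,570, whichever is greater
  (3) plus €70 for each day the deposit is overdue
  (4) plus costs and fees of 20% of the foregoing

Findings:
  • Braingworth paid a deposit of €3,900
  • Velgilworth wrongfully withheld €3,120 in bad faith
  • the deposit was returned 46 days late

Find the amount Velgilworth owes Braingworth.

€15,096

Trebled: 3 × €3,120 = €9,360
Minimum €3,570: €9,360 meets the minimum, no increase.
Late-return penalty: 46 × €70 = €3,220
Damages plus late penalty: €9,360 + €3,220 = €12,580
Costs and fees: 20% of €12,580 = €2,516
Total recovery: €12,580 + €2,516 = €15,096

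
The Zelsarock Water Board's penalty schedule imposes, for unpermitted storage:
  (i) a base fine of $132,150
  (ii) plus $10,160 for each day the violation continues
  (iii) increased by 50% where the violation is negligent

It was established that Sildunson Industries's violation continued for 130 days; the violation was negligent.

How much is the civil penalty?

$2,179,425

Per-day component: 130 × $10,160 = $1,320,800
Base plus per-day: $132,150 + $1,320,800 = $1,452,950
Enhancement: 50% of $1,452,950 = $726,475
Enhanced fine: $1,452,950 + $726,475 = $2,179,425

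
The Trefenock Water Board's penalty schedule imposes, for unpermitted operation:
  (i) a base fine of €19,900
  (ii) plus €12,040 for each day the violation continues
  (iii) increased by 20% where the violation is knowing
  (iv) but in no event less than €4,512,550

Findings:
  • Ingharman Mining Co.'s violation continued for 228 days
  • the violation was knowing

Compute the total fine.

Per-day component: 228 × €12,040 = €2,745,120
Base plus per-day: €19,900 + €2,745,120 = €2,765,020
Enhancement: 20% of €2,765,020 = €553,004
Enhanced fine: €2,765,020 + €553,004 = €3,318,024
Minimum €4,512,550: €3,318,024 is below the minimum → €4,512,550

Civil penalty: €4,512,550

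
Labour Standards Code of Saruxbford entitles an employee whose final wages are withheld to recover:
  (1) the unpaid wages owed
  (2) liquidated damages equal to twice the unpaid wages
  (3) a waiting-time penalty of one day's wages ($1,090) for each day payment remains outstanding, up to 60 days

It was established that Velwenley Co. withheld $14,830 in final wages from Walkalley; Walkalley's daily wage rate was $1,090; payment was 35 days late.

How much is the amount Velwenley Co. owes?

Total award: $82,640

Doubled: 2 × $14,830 = $29,660
Penalty days: min(35, 60) = 35
Waiting-time penalty: 35 × $1,090 = $38,150
Total award: $14,830 + $29,660 + $38,150 = $82,640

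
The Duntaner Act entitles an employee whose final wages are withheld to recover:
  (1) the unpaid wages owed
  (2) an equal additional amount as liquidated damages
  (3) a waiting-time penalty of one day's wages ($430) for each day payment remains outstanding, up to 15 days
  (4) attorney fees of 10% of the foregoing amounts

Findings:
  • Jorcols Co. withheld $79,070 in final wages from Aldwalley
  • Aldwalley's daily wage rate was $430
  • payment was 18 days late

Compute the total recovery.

$181,049

Liquidated damages (equal amount): $79,070
Penalty days: min(18, 15) = 15
Waiting-time penalty: 15 × $430 = $6,450
Subtotal: $79,070 + $79,070 + $6,450 = $164,590
Attorney fees: 10% of $164,590 = $16,459
Total award: $164,590 + $16,459 = $181,049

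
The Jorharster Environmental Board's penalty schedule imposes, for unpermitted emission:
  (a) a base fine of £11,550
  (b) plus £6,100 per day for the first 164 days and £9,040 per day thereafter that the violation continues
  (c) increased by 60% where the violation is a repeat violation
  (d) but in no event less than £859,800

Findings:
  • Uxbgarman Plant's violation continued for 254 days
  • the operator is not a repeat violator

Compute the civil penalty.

£1,825,550

First 164 days: 164 × £6,100 = £1,000,400
Remaining days: (254 − 164) × £9,040 = £813,600
Per-day component: £1,000,400 + £813,600 = £1,814,000
Base plus per-day: £11,550 + £1,814,000 = £1,825,550
The operator is not a repeat violator: no 60% increase.
Minimum £859,800: £1,825,550 meets the minimum, no increase.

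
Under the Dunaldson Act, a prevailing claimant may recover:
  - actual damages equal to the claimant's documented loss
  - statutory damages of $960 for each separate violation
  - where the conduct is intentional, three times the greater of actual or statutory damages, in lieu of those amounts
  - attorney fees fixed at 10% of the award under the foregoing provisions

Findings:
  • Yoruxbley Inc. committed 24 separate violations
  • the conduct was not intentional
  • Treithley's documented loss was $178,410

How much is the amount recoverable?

Statutory damages: 24 × $960 = $23,040
Conduct not intentional: the in-lieu enhancement does not apply.
Actual plus statutory damages: $178,410 + $23,040 = $201,450
Attorney fees: 10% of $201,450 = $20,145
Total recovery: $201,450 + $20,145 = $221,595

$221,595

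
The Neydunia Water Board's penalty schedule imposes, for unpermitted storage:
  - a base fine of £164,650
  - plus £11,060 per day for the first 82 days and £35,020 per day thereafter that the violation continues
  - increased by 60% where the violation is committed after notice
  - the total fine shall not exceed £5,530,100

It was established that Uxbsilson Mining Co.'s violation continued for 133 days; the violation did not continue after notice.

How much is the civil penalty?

First 82 days: 82 × £11,060 = £906,920
Remaining days: (133 − 82) × £35,020 = £1,786,020
Per-day component: £906,920 + £1,786,020 = £2,692,940
Base plus per-day: £164,650 + £2,692,940 = £2,857,590
The violation did not continue after notice: no 60% increase.
Cap at £5,530,100: £2,857,590 is within the cap, no reduction.

£2,857,590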